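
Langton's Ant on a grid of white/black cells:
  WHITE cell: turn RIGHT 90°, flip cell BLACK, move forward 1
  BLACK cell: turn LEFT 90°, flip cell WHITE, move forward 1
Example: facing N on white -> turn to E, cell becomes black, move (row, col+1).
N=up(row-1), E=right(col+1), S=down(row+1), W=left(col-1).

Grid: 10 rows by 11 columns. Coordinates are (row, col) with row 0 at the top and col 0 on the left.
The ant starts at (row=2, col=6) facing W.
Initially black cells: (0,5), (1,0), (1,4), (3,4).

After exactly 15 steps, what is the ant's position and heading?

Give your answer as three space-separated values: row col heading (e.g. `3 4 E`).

Step 1: on WHITE (2,6): turn R to N, flip to black, move to (1,6). |black|=5
Step 2: on WHITE (1,6): turn R to E, flip to black, move to (1,7). |black|=6
Step 3: on WHITE (1,7): turn R to S, flip to black, move to (2,7). |black|=7
Step 4: on WHITE (2,7): turn R to W, flip to black, move to (2,6). |black|=8
Step 5: on BLACK (2,6): turn L to S, flip to white, move to (3,6). |black|=7
Step 6: on WHITE (3,6): turn R to W, flip to black, move to (3,5). |black|=8
Step 7: on WHITE (3,5): turn R to N, flip to black, move to (2,5). |black|=9
Step 8: on WHITE (2,5): turn R to E, flip to black, move to (2,6). |black|=10
Step 9: on WHITE (2,6): turn R to S, flip to black, move to (3,6). |black|=11
Step 10: on BLACK (3,6): turn L to E, flip to white, move to (3,7). |black|=10
Step 11: on WHITE (3,7): turn R to S, flip to black, move to (4,7). |black|=11
Step 12: on WHITE (4,7): turn R to W, flip to black, move to (4,6). |black|=12
Step 13: on WHITE (4,6): turn R to N, flip to black, move to (3,6). |black|=13
Step 14: on WHITE (3,6): turn R to E, flip to black, move to (3,7). |black|=14
Step 15: on BLACK (3,7): turn L to N, flip to white, move to (2,7). |black|=13

Answer: 2 7 N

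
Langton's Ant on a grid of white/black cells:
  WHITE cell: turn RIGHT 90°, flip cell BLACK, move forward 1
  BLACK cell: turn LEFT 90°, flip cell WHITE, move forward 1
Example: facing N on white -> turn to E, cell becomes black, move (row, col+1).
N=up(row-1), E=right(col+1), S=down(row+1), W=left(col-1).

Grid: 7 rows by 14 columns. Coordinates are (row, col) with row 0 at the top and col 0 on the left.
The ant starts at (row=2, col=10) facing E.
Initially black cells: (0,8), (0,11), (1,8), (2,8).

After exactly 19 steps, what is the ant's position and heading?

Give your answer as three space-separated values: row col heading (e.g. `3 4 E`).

Step 1: on WHITE (2,10): turn R to S, flip to black, move to (3,10). |black|=5
Step 2: on WHITE (3,10): turn R to W, flip to black, move to (3,9). |black|=6
Step 3: on WHITE (3,9): turn R to N, flip to black, move to (2,9). |black|=7
Step 4: on WHITE (2,9): turn R to E, flip to black, move to (2,10). |black|=8
Step 5: on BLACK (2,10): turn L to N, flip to white, move to (1,10). |black|=7
Step 6: on WHITE (1,10): turn R to E, flip to black, move to (1,11). |black|=8
Step 7: on WHITE (1,11): turn R to S, flip to black, move to (2,11). |black|=9
Step 8: on WHITE (2,11): turn R to W, flip to black, move to (2,10). |black|=10
Step 9: on WHITE (2,10): turn R to N, flip to black, move to (1,10). |black|=11
Step 10: on BLACK (1,10): turn L to W, flip to white, move to (1,9). |black|=10
Step 11: on WHITE (1,9): turn R to N, flip to black, move to (0,9). |black|=11
Step 12: on WHITE (0,9): turn R to E, flip to black, move to (0,10). |black|=12
Step 13: on WHITE (0,10): turn R to S, flip to black, move to (1,10). |black|=13
Step 14: on WHITE (1,10): turn R to W, flip to black, move to (1,9). |black|=14
Step 15: on BLACK (1,9): turn L to S, flip to white, move to (2,9). |black|=13
Step 16: on BLACK (2,9): turn L to E, flip to white, move to (2,10). |black|=12
Step 17: on BLACK (2,10): turn L to N, flip to white, move to (1,10). |black|=11
Step 18: on BLACK (1,10): turn L to W, flip to white, move to (1,9). |black|=10
Step 19: on WHITE (1,9): turn R to N, flip to black, move to (0,9). |black|=11

Answer: 0 9 N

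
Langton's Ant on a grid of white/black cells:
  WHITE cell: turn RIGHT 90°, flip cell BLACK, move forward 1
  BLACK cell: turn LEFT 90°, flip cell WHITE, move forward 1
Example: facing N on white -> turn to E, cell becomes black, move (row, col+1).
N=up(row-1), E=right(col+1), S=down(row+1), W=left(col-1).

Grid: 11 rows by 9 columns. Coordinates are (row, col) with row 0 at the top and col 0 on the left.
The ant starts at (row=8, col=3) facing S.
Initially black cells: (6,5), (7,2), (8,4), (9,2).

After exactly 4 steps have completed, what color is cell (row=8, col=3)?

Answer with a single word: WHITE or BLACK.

Step 1: on WHITE (8,3): turn R to W, flip to black, move to (8,2). |black|=5
Step 2: on WHITE (8,2): turn R to N, flip to black, move to (7,2). |black|=6
Step 3: on BLACK (7,2): turn L to W, flip to white, move to (7,1). |black|=5
Step 4: on WHITE (7,1): turn R to N, flip to black, move to (6,1). |black|=6

Answer: BLACK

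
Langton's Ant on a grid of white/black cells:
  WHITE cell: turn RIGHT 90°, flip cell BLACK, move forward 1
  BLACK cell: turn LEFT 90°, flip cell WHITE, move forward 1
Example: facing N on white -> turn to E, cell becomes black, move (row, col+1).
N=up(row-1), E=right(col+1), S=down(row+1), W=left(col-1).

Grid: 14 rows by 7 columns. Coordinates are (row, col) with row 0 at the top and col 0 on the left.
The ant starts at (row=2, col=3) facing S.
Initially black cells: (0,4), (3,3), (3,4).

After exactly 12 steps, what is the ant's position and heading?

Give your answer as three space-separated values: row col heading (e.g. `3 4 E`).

Answer: 2 5 N

Derivation:
Step 1: on WHITE (2,3): turn R to W, flip to black, move to (2,2). |black|=4
Step 2: on WHITE (2,2): turn R to N, flip to black, move to (1,2). |black|=5
Step 3: on WHITE (1,2): turn R to E, flip to black, move to (1,3). |black|=6
Step 4: on WHITE (1,3): turn R to S, flip to black, move to (2,3). |black|=7
Step 5: on BLACK (2,3): turn L to E, flip to white, move to (2,4). |black|=6
Step 6: on WHITE (2,4): turn R to S, flip to black, move to (3,4). |black|=7
Step 7: on BLACK (3,4): turn L to E, flip to white, move to (3,5). |black|=6
Step 8: on WHITE (3,5): turn R to S, flip to black, move to (4,5). |black|=7
Step 9: on WHITE (4,5): turn R to W, flip to black, move to (4,4). |black|=8
Step 10: on WHITE (4,4): turn R to N, flip to black, move to (3,4). |black|=9
Step 11: on WHITE (3,4): turn R to E, flip to black, move to (3,5). |black|=10
Step 12: on BLACK (3,5): turn L to N, flip to white, move to (2,5). |black|=9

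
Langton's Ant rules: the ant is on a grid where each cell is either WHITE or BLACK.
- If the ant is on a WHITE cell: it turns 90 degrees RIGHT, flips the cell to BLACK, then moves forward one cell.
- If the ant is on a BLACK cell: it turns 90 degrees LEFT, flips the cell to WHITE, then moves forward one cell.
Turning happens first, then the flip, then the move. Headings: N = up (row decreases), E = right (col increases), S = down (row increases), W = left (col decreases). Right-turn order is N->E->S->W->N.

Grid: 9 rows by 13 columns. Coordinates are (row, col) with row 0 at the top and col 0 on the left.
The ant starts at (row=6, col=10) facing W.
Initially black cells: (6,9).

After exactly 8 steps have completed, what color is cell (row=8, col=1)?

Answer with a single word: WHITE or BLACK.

Answer: WHITE

Derivation:
Step 1: on WHITE (6,10): turn R to N, flip to black, move to (5,10). |black|=2
Step 2: on WHITE (5,10): turn R to E, flip to black, move to (5,11). |black|=3
Step 3: on WHITE (5,11): turn R to S, flip to black, move to (6,11). |black|=4
Step 4: on WHITE (6,11): turn R to W, flip to black, move to (6,10). |black|=5
Step 5: on BLACK (6,10): turn L to S, flip to white, move to (7,10). |black|=4
Step 6: on WHITE (7,10): turn R to W, flip to black, move to (7,9). |black|=5
Step 7: on WHITE (7,9): turn R to N, flip to black, move to (6,9). |black|=6
Step 8: on BLACK (6,9): turn L to W, flip to white, move to (6,8). |black|=5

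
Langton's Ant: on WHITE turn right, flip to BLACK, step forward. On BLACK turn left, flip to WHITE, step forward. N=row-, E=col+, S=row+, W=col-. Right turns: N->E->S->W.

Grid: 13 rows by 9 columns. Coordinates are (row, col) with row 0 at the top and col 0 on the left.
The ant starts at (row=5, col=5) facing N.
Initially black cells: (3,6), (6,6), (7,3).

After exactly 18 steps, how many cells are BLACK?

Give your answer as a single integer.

Answer: 7

Derivation:
Step 1: on WHITE (5,5): turn R to E, flip to black, move to (5,6). |black|=4
Step 2: on WHITE (5,6): turn R to S, flip to black, move to (6,6). |black|=5
Step 3: on BLACK (6,6): turn L to E, flip to white, move to (6,7). |black|=4
Step 4: on WHITE (6,7): turn R to S, flip to black, move to (7,7). |black|=5
Step 5: on WHITE (7,7): turn R to W, flip to black, move to (7,6). |black|=6
Step 6: on WHITE (7,6): turn R to N, flip to black, move to (6,6). |black|=7
Step 7: on WHITE (6,6): turn R to E, flip to black, move to (6,7). |black|=8
Step 8: on BLACK (6,7): turn L to N, flip to white, move to (5,7). |black|=7
Step 9: on WHITE (5,7): turn R to E, flip to black, move to (5,8). |black|=8
Step 10: on WHITE (5,8): turn R to S, flip to black, move to (6,8). |black|=9
Step 11: on WHITE (6,8): turn R to W, flip to black, move to (6,7). |black|=10
Step 12: on WHITE (6,7): turn R to N, flip to black, move to (5,7). |black|=11
Step 13: on BLACK (5,7): turn L to W, flip to white, move to (5,6). |black|=10
Step 14: on BLACK (5,6): turn L to S, flip to white, move to (6,6). |black|=9
Step 15: on BLACK (6,6): turn L to E, flip to white, move to (6,7). |black|=8
Step 16: on BLACK (6,7): turn L to N, flip to white, move to (5,7). |black|=7
Step 17: on WHITE (5,7): turn R to E, flip to black, move to (5,8). |black|=8
Step 18: on BLACK (5,8): turn L to N, flip to white, move to (4,8). |black|=7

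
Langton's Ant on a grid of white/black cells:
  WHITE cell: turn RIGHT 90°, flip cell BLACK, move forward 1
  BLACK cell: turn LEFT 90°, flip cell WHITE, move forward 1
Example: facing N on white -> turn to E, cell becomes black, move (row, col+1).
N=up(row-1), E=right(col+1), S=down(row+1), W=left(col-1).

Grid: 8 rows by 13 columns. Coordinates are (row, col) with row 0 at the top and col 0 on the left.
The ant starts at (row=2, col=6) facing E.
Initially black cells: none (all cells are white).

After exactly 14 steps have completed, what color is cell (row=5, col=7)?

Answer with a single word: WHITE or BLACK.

Step 1: on WHITE (2,6): turn R to S, flip to black, move to (3,6). |black|=1
Step 2: on WHITE (3,6): turn R to W, flip to black, move to (3,5). |black|=2
Step 3: on WHITE (3,5): turn R to N, flip to black, move to (2,5). |black|=3
Step 4: on WHITE (2,5): turn R to E, flip to black, move to (2,6). |black|=4
Step 5: on BLACK (2,6): turn L to N, flip to white, move to (1,6). |black|=3
Step 6: on WHITE (1,6): turn R to E, flip to black, move to (1,7). |black|=4
Step 7: on WHITE (1,7): turn R to S, flip to black, move to (2,7). |black|=5
Step 8: on WHITE (2,7): turn R to W, flip to black, move to (2,6). |black|=6
Step 9: on WHITE (2,6): turn R to N, flip to black, move to (1,6). |black|=7
Step 10: on BLACK (1,6): turn L to W, flip to white, move to (1,5). |black|=6
Step 11: on WHITE (1,5): turn R to N, flip to black, move to (0,5). |black|=7
Step 12: on WHITE (0,5): turn R to E, flip to black, move to (0,6). |black|=8
Step 13: on WHITE (0,6): turn R to S, flip to black, move to (1,6). |black|=9
Step 14: on WHITE (1,6): turn R to W, flip to black, move to (1,5). |black|=10

Answer: WHITE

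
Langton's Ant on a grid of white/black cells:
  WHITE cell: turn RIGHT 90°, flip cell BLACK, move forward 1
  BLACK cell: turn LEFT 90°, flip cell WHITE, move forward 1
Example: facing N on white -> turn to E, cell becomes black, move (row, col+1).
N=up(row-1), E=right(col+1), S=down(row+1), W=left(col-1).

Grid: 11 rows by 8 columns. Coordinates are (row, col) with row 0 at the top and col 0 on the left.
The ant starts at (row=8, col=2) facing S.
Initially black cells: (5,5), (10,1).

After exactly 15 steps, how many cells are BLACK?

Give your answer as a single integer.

Answer: 11

Derivation:
Step 1: on WHITE (8,2): turn R to W, flip to black, move to (8,1). |black|=3
Step 2: on WHITE (8,1): turn R to N, flip to black, move to (7,1). |black|=4
Step 3: on WHITE (7,1): turn R to E, flip to black, move to (7,2). |black|=5
Step 4: on WHITE (7,2): turn R to S, flip to black, move to (8,2). |black|=6
Step 5: on BLACK (8,2): turn L to E, flip to white, move to (8,3). |black|=5
Step 6: on WHITE (8,3): turn R to S, flip to black, move to (9,3). |black|=6
Step 7: on WHITE (9,3): turn R to W, flip to black, move to (9,2). |black|=7
Step 8: on WHITE (9,2): turn R to N, flip to black, move to (8,2). |black|=8
Step 9: on WHITE (8,2): turn R to E, flip to black, move to (8,3). |black|=9
Step 10: on BLACK (8,3): turn L to N, flip to white, move to (7,3). |black|=8
Step 11: on WHITE (7,3): turn R to E, flip to black, move to (7,4). |black|=9
Step 12: on WHITE (7,4): turn R to S, flip to black, move to (8,4). |black|=10
Step 13: on WHITE (8,4): turn R to W, flip to black, move to (8,3). |black|=11
Step 14: on WHITE (8,3): turn R to N, flip to black, move to (7,3). |black|=12
Step 15: on BLACK (7,3): turn L to W, flip to white, move to (7,2). |black|=11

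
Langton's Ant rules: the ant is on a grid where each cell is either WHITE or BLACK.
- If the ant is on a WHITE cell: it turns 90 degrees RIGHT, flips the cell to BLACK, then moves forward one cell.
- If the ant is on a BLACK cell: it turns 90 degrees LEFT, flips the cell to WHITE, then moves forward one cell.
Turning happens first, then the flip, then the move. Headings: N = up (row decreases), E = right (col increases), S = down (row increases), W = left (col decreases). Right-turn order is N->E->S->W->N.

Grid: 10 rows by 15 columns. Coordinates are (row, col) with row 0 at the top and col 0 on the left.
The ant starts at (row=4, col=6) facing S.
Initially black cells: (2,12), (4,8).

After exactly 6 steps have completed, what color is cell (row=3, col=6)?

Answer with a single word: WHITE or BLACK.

Answer: BLACK

Derivation:
Step 1: on WHITE (4,6): turn R to W, flip to black, move to (4,5). |black|=3
Step 2: on WHITE (4,5): turn R to N, flip to black, move to (3,5). |black|=4
Step 3: on WHITE (3,5): turn R to E, flip to black, move to (3,6). |black|=5
Step 4: on WHITE (3,6): turn R to S, flip to black, move to (4,6). |black|=6
Step 5: on BLACK (4,6): turn L to E, flip to white, move to (4,7). |black|=5
Step 6: on WHITE (4,7): turn R to S, flip to black, move to (5,7). |black|=6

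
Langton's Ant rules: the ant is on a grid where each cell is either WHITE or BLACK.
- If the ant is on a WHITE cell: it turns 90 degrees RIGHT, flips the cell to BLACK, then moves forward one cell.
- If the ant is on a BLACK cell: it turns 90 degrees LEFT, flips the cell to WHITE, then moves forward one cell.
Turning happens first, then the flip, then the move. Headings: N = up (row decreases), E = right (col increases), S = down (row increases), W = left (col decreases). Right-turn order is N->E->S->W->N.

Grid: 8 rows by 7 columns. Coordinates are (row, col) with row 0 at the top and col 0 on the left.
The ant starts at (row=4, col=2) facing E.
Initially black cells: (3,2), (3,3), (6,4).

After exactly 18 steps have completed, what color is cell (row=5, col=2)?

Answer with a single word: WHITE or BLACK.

Step 1: on WHITE (4,2): turn R to S, flip to black, move to (5,2). |black|=4
Step 2: on WHITE (5,2): turn R to W, flip to black, move to (5,1). |black|=5
Step 3: on WHITE (5,1): turn R to N, flip to black, move to (4,1). |black|=6
Step 4: on WHITE (4,1): turn R to E, flip to black, move to (4,2). |black|=7
Step 5: on BLACK (4,2): turn L to N, flip to white, move to (3,2). |black|=6
Step 6: on BLACK (3,2): turn L to W, flip to white, move to (3,1). |black|=5
Step 7: on WHITE (3,1): turn R to N, flip to black, move to (2,1). |black|=6
Step 8: on WHITE (2,1): turn R to E, flip to black, move to (2,2). |black|=7
Step 9: on WHITE (2,2): turn R to S, flip to black, move to (3,2). |black|=8
Step 10: on WHITE (3,2): turn R to W, flip to black, move to (3,1). |black|=9
Step 11: on BLACK (3,1): turn L to S, flip to white, move to (4,1). |black|=8
Step 12: on BLACK (4,1): turn L to E, flip to white, move to (4,2). |black|=7
Step 13: on WHITE (4,2): turn R to S, flip to black, move to (5,2). |black|=8
Step 14: on BLACK (5,2): turn L to E, flip to white, move to (5,3). |black|=7
Step 15: on WHITE (5,3): turn R to S, flip to black, move to (6,3). |black|=8
Step 16: on WHITE (6,3): turn R to W, flip to black, move to (6,2). |black|=9
Step 17: on WHITE (6,2): turn R to N, flip to black, move to (5,2). |black|=10
Step 18: on WHITE (5,2): turn R to E, flip to black, move to (5,3). |black|=11

Answer: BLACK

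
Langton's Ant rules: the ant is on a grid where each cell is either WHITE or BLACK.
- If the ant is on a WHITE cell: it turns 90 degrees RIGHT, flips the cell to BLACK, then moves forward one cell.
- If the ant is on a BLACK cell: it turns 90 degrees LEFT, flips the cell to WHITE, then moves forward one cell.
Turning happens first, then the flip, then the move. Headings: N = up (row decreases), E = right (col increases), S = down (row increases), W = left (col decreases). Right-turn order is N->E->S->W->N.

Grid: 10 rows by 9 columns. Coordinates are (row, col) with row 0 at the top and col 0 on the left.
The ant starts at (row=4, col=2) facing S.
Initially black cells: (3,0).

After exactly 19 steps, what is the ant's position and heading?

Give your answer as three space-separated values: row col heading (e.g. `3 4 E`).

Step 1: on WHITE (4,2): turn R to W, flip to black, move to (4,1). |black|=2
Step 2: on WHITE (4,1): turn R to N, flip to black, move to (3,1). |black|=3
Step 3: on WHITE (3,1): turn R to E, flip to black, move to (3,2). |black|=4
Step 4: on WHITE (3,2): turn R to S, flip to black, move to (4,2). |black|=5
Step 5: on BLACK (4,2): turn L to E, flip to white, move to (4,3). |black|=4
Step 6: on WHITE (4,3): turn R to S, flip to black, move to (5,3). |black|=5
Step 7: on WHITE (5,3): turn R to W, flip to black, move to (5,2). |black|=6
Step 8: on WHITE (5,2): turn R to N, flip to black, move to (4,2). |black|=7
Step 9: on WHITE (4,2): turn R to E, flip to black, move to (4,3). |black|=8
Step 10: on BLACK (4,3): turn L to N, flip to white, move to (3,3). |black|=7
Step 11: on WHITE (3,3): turn R to E, flip to black, move to (3,4). |black|=8
Step 12: on WHITE (3,4): turn R to S, flip to black, move to (4,4). |black|=9
Step 13: on WHITE (4,4): turn R to W, flip to black, move to (4,3). |black|=10
Step 14: on WHITE (4,3): turn R to N, flip to black, move to (3,3). |black|=11
Step 15: on BLACK (3,3): turn L to W, flip to white, move to (3,2). |black|=10
Step 16: on BLACK (3,2): turn L to S, flip to white, move to (4,2). |black|=9
Step 17: on BLACK (4,2): turn L to E, flip to white, move to (4,3). |black|=8
Step 18: on BLACK (4,3): turn L to N, flip to white, move to (3,3). |black|=7
Step 19: on WHITE (3,3): turn R to E, flip to black, move to (3,4). |black|=8

Answer: 3 4 E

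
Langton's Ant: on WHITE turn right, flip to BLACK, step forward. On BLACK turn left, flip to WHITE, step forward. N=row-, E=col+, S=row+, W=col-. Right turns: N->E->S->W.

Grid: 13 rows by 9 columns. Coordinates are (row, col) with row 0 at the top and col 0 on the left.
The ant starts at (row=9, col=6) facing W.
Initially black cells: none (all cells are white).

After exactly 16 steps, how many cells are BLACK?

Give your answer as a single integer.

Step 1: on WHITE (9,6): turn R to N, flip to black, move to (8,6). |black|=1
Step 2: on WHITE (8,6): turn R to E, flip to black, move to (8,7). |black|=2
Step 3: on WHITE (8,7): turn R to S, flip to black, move to (9,7). |black|=3
Step 4: on WHITE (9,7): turn R to W, flip to black, move to (9,6). |black|=4
Step 5: on BLACK (9,6): turn L to S, flip to white, move to (10,6). |black|=3
Step 6: on WHITE (10,6): turn R to W, flip to black, move to (10,5). |black|=4
Step 7: on WHITE (10,5): turn R to N, flip to black, move to (9,5). |black|=5
Step 8: on WHITE (9,5): turn R to E, flip to black, move to (9,6). |black|=6
Step 9: on WHITE (9,6): turn R to S, flip to black, move to (10,6). |black|=7
Step 10: on BLACK (10,6): turn L to E, flip to white, move to (10,7). |black|=6
Step 11: on WHITE (10,7): turn R to S, flip to black, move to (11,7). |black|=7
Step 12: on WHITE (11,7): turn R to W, flip to black, move to (11,6). |black|=8
Step 13: on WHITE (11,6): turn R to N, flip to black, move to (10,6). |black|=9
Step 14: on WHITE (10,6): turn R to E, flip to black, move to (10,7). |black|=10
Step 15: on BLACK (10,7): turn L to N, flip to white, move to (9,7). |black|=9
Step 16: on BLACK (9,7): turn L to W, flip to white, move to (9,6). |black|=8

Answer: 8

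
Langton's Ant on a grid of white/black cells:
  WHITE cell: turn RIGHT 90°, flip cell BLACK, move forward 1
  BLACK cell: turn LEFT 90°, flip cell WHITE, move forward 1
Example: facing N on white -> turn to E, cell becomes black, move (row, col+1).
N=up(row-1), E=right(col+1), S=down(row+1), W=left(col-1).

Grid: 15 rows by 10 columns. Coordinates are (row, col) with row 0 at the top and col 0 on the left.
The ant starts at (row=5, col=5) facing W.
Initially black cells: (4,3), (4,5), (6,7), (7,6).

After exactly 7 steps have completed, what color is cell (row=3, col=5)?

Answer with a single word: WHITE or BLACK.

Step 1: on WHITE (5,5): turn R to N, flip to black, move to (4,5). |black|=5
Step 2: on BLACK (4,5): turn L to W, flip to white, move to (4,4). |black|=4
Step 3: on WHITE (4,4): turn R to N, flip to black, move to (3,4). |black|=5
Step 4: on WHITE (3,4): turn R to E, flip to black, move to (3,5). |black|=6
Step 5: on WHITE (3,5): turn R to S, flip to black, move to (4,5). |black|=7
Step 6: on WHITE (4,5): turn R to W, flip to black, move to (4,4). |black|=8
Step 7: on BLACK (4,4): turn L to S, flip to white, move to (5,4). |black|=7

Answer: BLACK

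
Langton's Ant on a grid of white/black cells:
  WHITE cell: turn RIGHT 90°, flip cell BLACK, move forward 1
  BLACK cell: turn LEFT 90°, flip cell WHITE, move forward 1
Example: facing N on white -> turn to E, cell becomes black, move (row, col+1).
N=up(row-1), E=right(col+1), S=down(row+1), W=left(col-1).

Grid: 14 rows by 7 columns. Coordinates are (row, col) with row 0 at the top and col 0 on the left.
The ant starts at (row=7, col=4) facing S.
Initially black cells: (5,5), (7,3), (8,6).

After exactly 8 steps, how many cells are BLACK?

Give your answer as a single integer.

Answer: 7

Derivation:
Step 1: on WHITE (7,4): turn R to W, flip to black, move to (7,3). |black|=4
Step 2: on BLACK (7,3): turn L to S, flip to white, move to (8,3). |black|=3
Step 3: on WHITE (8,3): turn R to W, flip to black, move to (8,2). |black|=4
Step 4: on WHITE (8,2): turn R to N, flip to black, move to (7,2). |black|=5
Step 5: on WHITE (7,2): turn R to E, flip to black, move to (7,3). |black|=6
Step 6: on WHITE (7,3): turn R to S, flip to black, move to (8,3). |black|=7
Step 7: on BLACK (8,3): turn L to E, flip to white, move to (8,4). |black|=6
Step 8: on WHITE (8,4): turn R to S, flip to black, move to (9,4). |black|=7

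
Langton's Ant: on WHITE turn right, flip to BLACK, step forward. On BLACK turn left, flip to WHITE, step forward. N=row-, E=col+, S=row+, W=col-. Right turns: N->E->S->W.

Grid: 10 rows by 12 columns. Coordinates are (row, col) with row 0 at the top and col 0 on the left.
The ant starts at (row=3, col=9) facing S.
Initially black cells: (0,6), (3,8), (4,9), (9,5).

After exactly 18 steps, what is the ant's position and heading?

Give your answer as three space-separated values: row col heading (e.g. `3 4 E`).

Step 1: on WHITE (3,9): turn R to W, flip to black, move to (3,8). |black|=5
Step 2: on BLACK (3,8): turn L to S, flip to white, move to (4,8). |black|=4
Step 3: on WHITE (4,8): turn R to W, flip to black, move to (4,7). |black|=5
Step 4: on WHITE (4,7): turn R to N, flip to black, move to (3,7). |black|=6
Step 5: on WHITE (3,7): turn R to E, flip to black, move to (3,8). |black|=7
Step 6: on WHITE (3,8): turn R to S, flip to black, move to (4,8). |black|=8
Step 7: on BLACK (4,8): turn L to E, flip to white, move to (4,9). |black|=7
Step 8: on BLACK (4,9): turn L to N, flip to white, move to (3,9). |black|=6
Step 9: on BLACK (3,9): turn L to W, flip to white, move to (3,8). |black|=5
Step 10: on BLACK (3,8): turn L to S, flip to white, move to (4,8). |black|=4
Step 11: on WHITE (4,8): turn R to W, flip to black, move to (4,7). |black|=5
Step 12: on BLACK (4,7): turn L to S, flip to white, move to (5,7). |black|=4
Step 13: on WHITE (5,7): turn R to W, flip to black, move to (5,6). |black|=5
Step 14: on WHITE (5,6): turn R to N, flip to black, move to (4,6). |black|=6
Step 15: on WHITE (4,6): turn R to E, flip to black, move to (4,7). |black|=7
Step 16: on WHITE (4,7): turn R to S, flip to black, move to (5,7). |black|=8
Step 17: on BLACK (5,7): turn L to E, flip to white, move to (5,8). |black|=7
Step 18: on WHITE (5,8): turn R to S, flip to black, move to (6,8). |black|=8

Answer: 6 8 S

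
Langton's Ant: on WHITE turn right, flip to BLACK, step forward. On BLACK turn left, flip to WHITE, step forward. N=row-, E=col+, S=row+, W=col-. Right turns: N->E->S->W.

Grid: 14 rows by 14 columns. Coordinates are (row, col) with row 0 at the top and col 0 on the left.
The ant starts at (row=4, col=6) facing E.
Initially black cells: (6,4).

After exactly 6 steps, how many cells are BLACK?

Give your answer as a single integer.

Step 1: on WHITE (4,6): turn R to S, flip to black, move to (5,6). |black|=2
Step 2: on WHITE (5,6): turn R to W, flip to black, move to (5,5). |black|=3
Step 3: on WHITE (5,5): turn R to N, flip to black, move to (4,5). |black|=4
Step 4: on WHITE (4,5): turn R to E, flip to black, move to (4,6). |black|=5
Step 5: on BLACK (4,6): turn L to N, flip to white, move to (3,6). |black|=4
Step 6: on WHITE (3,6): turn R to E, flip to black, move to (3,7). |black|=5

Answer: 5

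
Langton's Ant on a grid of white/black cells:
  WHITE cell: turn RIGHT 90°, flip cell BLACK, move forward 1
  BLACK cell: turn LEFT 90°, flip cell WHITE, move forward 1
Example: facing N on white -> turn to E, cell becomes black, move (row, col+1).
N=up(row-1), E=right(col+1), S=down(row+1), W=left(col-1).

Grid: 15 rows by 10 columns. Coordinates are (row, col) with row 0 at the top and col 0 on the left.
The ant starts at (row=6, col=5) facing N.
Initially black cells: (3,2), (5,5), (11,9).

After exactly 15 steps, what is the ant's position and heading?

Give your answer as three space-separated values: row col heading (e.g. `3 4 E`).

Answer: 3 5 E

Derivation:
Step 1: on WHITE (6,5): turn R to E, flip to black, move to (6,6). |black|=4
Step 2: on WHITE (6,6): turn R to S, flip to black, move to (7,6). |black|=5
Step 3: on WHITE (7,6): turn R to W, flip to black, move to (7,5). |black|=6
Step 4: on WHITE (7,5): turn R to N, flip to black, move to (6,5). |black|=7
Step 5: on BLACK (6,5): turn L to W, flip to white, move to (6,4). |black|=6
Step 6: on WHITE (6,4): turn R to N, flip to black, move to (5,4). |black|=7
Step 7: on WHITE (5,4): turn R to E, flip to black, move to (5,5). |black|=8
Step 8: on BLACK (5,5): turn L to N, flip to white, move to (4,5). |black|=7
Step 9: on WHITE (4,5): turn R to E, flip to black, move to (4,6). |black|=8
Step 10: on WHITE (4,6): turn R to S, flip to black, move to (5,6). |black|=9
Step 11: on WHITE (5,6): turn R to W, flip to black, move to (5,5). |black|=10
Step 12: on WHITE (5,5): turn R to N, flip to black, move to (4,5). |black|=11
Step 13: on BLACK (4,5): turn L to W, flip to white, move to (4,4). |black|=10
Step 14: on WHITE (4,4): turn R to N, flip to black, move to (3,4). |black|=11
Step 15: on WHITE (3,4): turn R to E, flip to black, move to (3,5). |black|=12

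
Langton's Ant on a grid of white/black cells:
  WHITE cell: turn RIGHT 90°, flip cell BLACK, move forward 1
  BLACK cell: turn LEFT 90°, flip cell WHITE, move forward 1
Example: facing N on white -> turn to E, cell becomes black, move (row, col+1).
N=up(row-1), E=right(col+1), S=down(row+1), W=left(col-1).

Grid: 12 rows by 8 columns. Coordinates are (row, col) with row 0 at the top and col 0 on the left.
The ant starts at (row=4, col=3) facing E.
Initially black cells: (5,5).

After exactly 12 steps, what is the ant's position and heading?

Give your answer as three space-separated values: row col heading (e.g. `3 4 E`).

Step 1: on WHITE (4,3): turn R to S, flip to black, move to (5,3). |black|=2
Step 2: on WHITE (5,3): turn R to W, flip to black, move to (5,2). |black|=3
Step 3: on WHITE (5,2): turn R to N, flip to black, move to (4,2). |black|=4
Step 4: on WHITE (4,2): turn R to E, flip to black, move to (4,3). |black|=5
Step 5: on BLACK (4,3): turn L to N, flip to white, move to (3,3). |black|=4
Step 6: on WHITE (3,3): turn R to E, flip to black, move to (3,4). |black|=5
Step 7: on WHITE (3,4): turn R to S, flip to black, move to (4,4). |black|=6
Step 8: on WHITE (4,4): turn R to W, flip to black, move to (4,3). |black|=7
Step 9: on WHITE (4,3): turn R to N, flip to black, move to (3,3). |black|=8
Step 10: on BLACK (3,3): turn L to W, flip to white, move to (3,2). |black|=7
Step 11: on WHITE (3,2): turn R to N, flip to black, move to (2,2). |black|=8
Step 12: on WHITE (2,2): turn R to E, flip to black, move to (2,3). |black|=9

Answer: 2 3 E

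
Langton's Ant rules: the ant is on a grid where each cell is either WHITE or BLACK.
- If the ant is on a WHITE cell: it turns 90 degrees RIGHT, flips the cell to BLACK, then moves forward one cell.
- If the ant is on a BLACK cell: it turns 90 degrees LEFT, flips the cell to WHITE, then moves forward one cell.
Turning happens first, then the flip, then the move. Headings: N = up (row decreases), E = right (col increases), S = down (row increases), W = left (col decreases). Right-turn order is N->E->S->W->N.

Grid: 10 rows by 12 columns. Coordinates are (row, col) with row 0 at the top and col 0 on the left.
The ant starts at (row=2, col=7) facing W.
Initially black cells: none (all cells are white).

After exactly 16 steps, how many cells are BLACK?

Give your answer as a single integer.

Step 1: on WHITE (2,7): turn R to N, flip to black, move to (1,7). |black|=1
Step 2: on WHITE (1,7): turn R to E, flip to black, move to (1,8). |black|=2
Step 3: on WHITE (1,8): turn R to S, flip to black, move to (2,8). |black|=3
Step 4: on WHITE (2,8): turn R to W, flip to black, move to (2,7). |black|=4
Step 5: on BLACK (2,7): turn L to S, flip to white, move to (3,7). |black|=3
Step 6: on WHITE (3,7): turn R to W, flip to black, move to (3,6). |black|=4
Step 7: on WHITE (3,6): turn R to N, flip to black, move to (2,6). |black|=5
Step 8: on WHITE (2,6): turn R to E, flip to black, move to (2,7). |black|=6
Step 9: on WHITE (2,7): turn R to S, flip to black, move to (3,7). |black|=7
Step 10: on BLACK (3,7): turn L to E, flip to white, move to (3,8). |black|=6
Step 11: on WHITE (3,8): turn R to S, flip to black, move to (4,8). |black|=7
Step 12: on WHITE (4,8): turn R to W, flip to black, move to (4,7). |black|=8
Step 13: on WHITE (4,7): turn R to N, flip to black, move to (3,7). |black|=9
Step 14: on WHITE (3,7): turn R to E, flip to black, move to (3,8). |black|=10
Step 15: on BLACK (3,8): turn L to N, flip to white, move to (2,8). |black|=9
Step 16: on BLACK (2,8): turn L to W, flip to white, move to (2,7). |black|=8

Answer: 8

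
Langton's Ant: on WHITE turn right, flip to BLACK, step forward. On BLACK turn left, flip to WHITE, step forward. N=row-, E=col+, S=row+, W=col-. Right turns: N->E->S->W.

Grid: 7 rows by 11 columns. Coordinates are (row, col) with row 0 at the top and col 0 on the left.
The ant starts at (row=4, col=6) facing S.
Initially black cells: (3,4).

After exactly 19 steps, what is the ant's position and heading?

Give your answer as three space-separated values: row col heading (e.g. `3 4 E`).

Step 1: on WHITE (4,6): turn R to W, flip to black, move to (4,5). |black|=2
Step 2: on WHITE (4,5): turn R to N, flip to black, move to (3,5). |black|=3
Step 3: on WHITE (3,5): turn R to E, flip to black, move to (3,6). |black|=4
Step 4: on WHITE (3,6): turn R to S, flip to black, move to (4,6). |black|=5
Step 5: on BLACK (4,6): turn L to E, flip to white, move to (4,7). |black|=4
Step 6: on WHITE (4,7): turn R to S, flip to black, move to (5,7). |black|=5
Step 7: on WHITE (5,7): turn R to W, flip to black, move to (5,6). |black|=6
Step 8: on WHITE (5,6): turn R to N, flip to black, move to (4,6). |black|=7
Step 9: on WHITE (4,6): turn R to E, flip to black, move to (4,7). |black|=8
Step 10: on BLACK (4,7): turn L to N, flip to white, move to (3,7). |black|=7
Step 11: on WHITE (3,7): turn R to E, flip to black, move to (3,8). |black|=8
Step 12: on WHITE (3,8): turn R to S, flip to black, move to (4,8). |black|=9
Step 13: on WHITE (4,8): turn R to W, flip to black, move to (4,7). |black|=10
Step 14: on WHITE (4,7): turn R to N, flip to black, move to (3,7). |black|=11
Step 15: on BLACK (3,7): turn L to W, flip to white, move to (3,6). |black|=10
Step 16: on BLACK (3,6): turn L to S, flip to white, move to (4,6). |black|=9
Step 17: on BLACK (4,6): turn L to E, flip to white, move to (4,7). |black|=8
Step 18: on BLACK (4,7): turn L to N, flip to white, move to (3,7). |black|=7
Step 19: on WHITE (3,7): turn R to E, flip to black, move to (3,8). |black|=8

Answer: 3 8 E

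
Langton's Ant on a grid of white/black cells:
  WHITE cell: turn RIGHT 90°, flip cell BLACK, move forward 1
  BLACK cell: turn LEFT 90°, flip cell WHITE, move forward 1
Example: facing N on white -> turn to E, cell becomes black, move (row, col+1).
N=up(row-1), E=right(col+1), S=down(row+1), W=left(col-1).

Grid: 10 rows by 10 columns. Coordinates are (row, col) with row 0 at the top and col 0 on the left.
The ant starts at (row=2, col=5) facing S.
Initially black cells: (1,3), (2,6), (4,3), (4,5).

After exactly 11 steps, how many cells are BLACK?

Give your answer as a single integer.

Step 1: on WHITE (2,5): turn R to W, flip to black, move to (2,4). |black|=5
Step 2: on WHITE (2,4): turn R to N, flip to black, move to (1,4). |black|=6
Step 3: on WHITE (1,4): turn R to E, flip to black, move to (1,5). |black|=7
Step 4: on WHITE (1,5): turn R to S, flip to black, move to (2,5). |black|=8
Step 5: on BLACK (2,5): turn L to E, flip to white, move to (2,6). |black|=7
Step 6: on BLACK (2,6): turn L to N, flip to white, move to (1,6). |black|=6
Step 7: on WHITE (1,6): turn R to E, flip to black, move to (1,7). |black|=7
Step 8: on WHITE (1,7): turn R to S, flip to black, move to (2,7). |black|=8
Step 9: on WHITE (2,7): turn R to W, flip to black, move to (2,6). |black|=9
Step 10: on WHITE (2,6): turn R to N, flip to black, move to (1,6). |black|=10
Step 11: on BLACK (1,6): turn L to W, flip to white, move to (1,5). |black|=9

Answer: 9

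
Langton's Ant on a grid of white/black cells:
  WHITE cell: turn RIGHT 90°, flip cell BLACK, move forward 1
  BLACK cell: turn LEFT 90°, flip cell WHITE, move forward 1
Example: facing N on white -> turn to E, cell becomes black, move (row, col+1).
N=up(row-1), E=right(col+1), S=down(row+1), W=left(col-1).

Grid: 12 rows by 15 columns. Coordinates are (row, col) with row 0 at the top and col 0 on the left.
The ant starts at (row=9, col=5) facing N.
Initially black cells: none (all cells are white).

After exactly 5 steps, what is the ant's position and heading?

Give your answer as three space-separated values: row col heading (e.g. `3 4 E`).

Step 1: on WHITE (9,5): turn R to E, flip to black, move to (9,6). |black|=1
Step 2: on WHITE (9,6): turn R to S, flip to black, move to (10,6). |black|=2
Step 3: on WHITE (10,6): turn R to W, flip to black, move to (10,5). |black|=3
Step 4: on WHITE (10,5): turn R to N, flip to black, move to (9,5). |black|=4
Step 5: on BLACK (9,5): turn L to W, flip to white, move to (9,4). |black|=3

Answer: 9 4 W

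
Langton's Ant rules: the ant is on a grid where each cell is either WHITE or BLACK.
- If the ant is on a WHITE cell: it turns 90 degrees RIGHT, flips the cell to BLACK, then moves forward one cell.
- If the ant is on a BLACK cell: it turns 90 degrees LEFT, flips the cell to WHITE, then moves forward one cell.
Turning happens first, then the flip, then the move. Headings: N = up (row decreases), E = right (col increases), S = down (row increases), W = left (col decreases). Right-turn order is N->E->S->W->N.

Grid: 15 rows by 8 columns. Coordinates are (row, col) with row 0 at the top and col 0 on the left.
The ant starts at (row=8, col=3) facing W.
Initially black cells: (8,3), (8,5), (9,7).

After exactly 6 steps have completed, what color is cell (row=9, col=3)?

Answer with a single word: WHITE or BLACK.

Answer: WHITE

Derivation:
Step 1: on BLACK (8,3): turn L to S, flip to white, move to (9,3). |black|=2
Step 2: on WHITE (9,3): turn R to W, flip to black, move to (9,2). |black|=3
Step 3: on WHITE (9,2): turn R to N, flip to black, move to (8,2). |black|=4
Step 4: on WHITE (8,2): turn R to E, flip to black, move to (8,3). |black|=5
Step 5: on WHITE (8,3): turn R to S, flip to black, move to (9,3). |black|=6
Step 6: on BLACK (9,3): turn L to E, flip to white, move to (9,4). |black|=5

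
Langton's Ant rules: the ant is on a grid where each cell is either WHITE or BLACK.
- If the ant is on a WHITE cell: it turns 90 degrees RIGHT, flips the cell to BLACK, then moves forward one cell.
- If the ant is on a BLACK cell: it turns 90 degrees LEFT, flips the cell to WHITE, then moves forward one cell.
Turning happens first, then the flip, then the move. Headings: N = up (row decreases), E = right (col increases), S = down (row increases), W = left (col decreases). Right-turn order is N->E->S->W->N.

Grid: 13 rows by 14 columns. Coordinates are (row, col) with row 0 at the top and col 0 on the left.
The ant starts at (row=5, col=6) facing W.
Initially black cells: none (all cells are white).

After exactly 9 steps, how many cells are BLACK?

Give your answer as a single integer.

Step 1: on WHITE (5,6): turn R to N, flip to black, move to (4,6). |black|=1
Step 2: on WHITE (4,6): turn R to E, flip to black, move to (4,7). |black|=2
Step 3: on WHITE (4,7): turn R to S, flip to black, move to (5,7). |black|=3
Step 4: on WHITE (5,7): turn R to W, flip to black, move to (5,6). |black|=4
Step 5: on BLACK (5,6): turn L to S, flip to white, move to (6,6). |black|=3
Step 6: on WHITE (6,6): turn R to W, flip to black, move to (6,5). |black|=4
Step 7: on WHITE (6,5): turn R to N, flip to black, move to (5,5). |black|=5
Step 8: on WHITE (5,5): turn R to E, flip to black, move to (5,6). |black|=6
Step 9: on WHITE (5,6): turn R to S, flip to black, move to (6,6). |black|=7

Answer: 7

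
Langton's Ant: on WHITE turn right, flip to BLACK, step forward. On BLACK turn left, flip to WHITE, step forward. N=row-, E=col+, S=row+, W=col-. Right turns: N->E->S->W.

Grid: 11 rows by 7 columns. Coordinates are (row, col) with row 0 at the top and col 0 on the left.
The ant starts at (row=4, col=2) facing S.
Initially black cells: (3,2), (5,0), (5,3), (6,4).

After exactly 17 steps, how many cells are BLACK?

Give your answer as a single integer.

Answer: 9

Derivation:
Step 1: on WHITE (4,2): turn R to W, flip to black, move to (4,1). |black|=5
Step 2: on WHITE (4,1): turn R to N, flip to black, move to (3,1). |black|=6
Step 3: on WHITE (3,1): turn R to E, flip to black, move to (3,2). |black|=7
Step 4: on BLACK (3,2): turn L to N, flip to white, move to (2,2). |black|=6
Step 5: on WHITE (2,2): turn R to E, flip to black, move to (2,3). |black|=7
Step 6: on WHITE (2,3): turn R to S, flip to black, move to (3,3). |black|=8
Step 7: on WHITE (3,3): turn R to W, flip to black, move to (3,2). |black|=9
Step 8: on WHITE (3,2): turn R to N, flip to black, move to (2,2). |black|=10
Step 9: on BLACK (2,2): turn L to W, flip to white, move to (2,1). |black|=9
Step 10: on WHITE (2,1): turn R to N, flip to black, move to (1,1). |black|=10
Step 11: on WHITE (1,1): turn R to E, flip to black, move to (1,2). |black|=11
Step 12: on WHITE (1,2): turn R to S, flip to black, move to (2,2). |black|=12
Step 13: on WHITE (2,2): turn R to W, flip to black, move to (2,1). |black|=13
Step 14: on BLACK (2,1): turn L to S, flip to white, move to (3,1). |black|=12
Step 15: on BLACK (3,1): turn L to E, flip to white, move to (3,2). |black|=11
Step 16: on BLACK (3,2): turn L to N, flip to white, move to (2,2). |black|=10
Step 17: on BLACK (2,2): turn L to W, flip to white, move to (2,1). |black|=9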